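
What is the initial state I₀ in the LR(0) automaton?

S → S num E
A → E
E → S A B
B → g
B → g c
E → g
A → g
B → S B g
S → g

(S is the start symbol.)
First, augment the grammar with S' → S
I₀ = CLOSURE({ [S' → . S] }):
  [S' → . S] has the dot before S: add [S → . S num E], [S → . g]
No further items can be added.

I₀ = { [S → . S num E], [S → . g], [S' → . S] }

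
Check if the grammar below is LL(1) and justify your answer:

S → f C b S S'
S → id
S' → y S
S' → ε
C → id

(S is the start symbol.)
No. Predict set conflict for S': { 'y' }

A grammar is LL(1) if for each non-terminal N with multiple productions, the predict sets of those productions are pairwise disjoint, where PREDICT(N → α) = (FIRST(α) \ {ε}) ∪ (FOLLOW(N) if α ⇒* ε).

Relevant sets:
  FOLLOW(S') = { $, 'y' }

For S:
  PREDICT(S → f C b S S') = { 'f' }
  PREDICT(S → id) = { 'id' }
For S':
  PREDICT(S' → y S) = { 'y' }
  PREDICT(S' → ε) = { $, 'y' }
C has a single production, so nothing to check there.

Conflict found: Predict set conflict for S': { 'y' }
The grammar is NOT LL(1).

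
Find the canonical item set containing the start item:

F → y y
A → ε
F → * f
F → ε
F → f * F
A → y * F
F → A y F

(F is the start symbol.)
First, augment the grammar with F' → F
I₀ = CLOSURE({ [F' → . F] }):
  [F' → . F] has the dot before F: add [F → . y y], [F → . * f], [F → .], [F → . f * F], [F → . A y F]
  [F → . A y F] has the dot before A: add [A → .], [A → . y * F]
No further items can be added.

I₀ = { [A → . y * F], [A → .], [F → . * f], [F → . A y F], [F → . f * F], [F → . y y], [F → .], [F' → . F] }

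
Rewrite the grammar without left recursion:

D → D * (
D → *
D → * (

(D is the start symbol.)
D is directly left-recursive. The standard transformation for
  A → A α₁ | ... | A α_m | β₁ | ... | β_n
is
  A  → β₁ A' | ... | β_n A'
  A' → α₁ A' | ... | α_m A' | ε

D → * becomes D → * D'
D → * ( becomes D → * ( D'
D → D * ( becomes D' → * ( D'
Add D' → ε

Resulting grammar:
D → * D'
D → * ( D'
D' → * ( D'
D' → ε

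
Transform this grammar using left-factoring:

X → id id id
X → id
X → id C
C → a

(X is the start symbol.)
X → id X'
X' → id id
X' → ε
X' → C
C → a

Left-factoring transforms A → αβ₁ | αβ₂ into A → αA' and A' → β₁ | β₂
(α is the longest common prefix among the alternatives). Repeat until
no nonterminal has two alternatives with a common prefix.

Round 1: X has alternatives sharing prefix 'id'. Introduce X': X → id X'
  Add: X' → id id
  Add: X' → ε
  Add: X' → C

No remaining common prefixes — done.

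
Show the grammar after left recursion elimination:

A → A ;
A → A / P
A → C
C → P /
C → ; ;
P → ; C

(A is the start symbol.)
A is directly left-recursive. The standard transformation for
  A → A α₁ | ... | A α_m | β₁ | ... | β_n
is
  A  → β₁ A' | ... | β_n A'
  A' → α₁ A' | ... | α_m A' | ε

A → C becomes A → C A'
A → A ; becomes A' → ; A'
A → A / P becomes A' → / P A'
Add A' → ε

Productions for other non-terminals are unchanged:
  C → P /
  C → ; ;
  P → ; C

Resulting grammar:
A → C A'
A' → ; A'
A' → / P A'
A' → ε
C → P /
C → ; ;
P → ; C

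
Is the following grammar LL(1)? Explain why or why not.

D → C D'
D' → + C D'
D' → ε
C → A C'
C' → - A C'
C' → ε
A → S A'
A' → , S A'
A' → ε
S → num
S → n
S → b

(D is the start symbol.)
Yes, the grammar is LL(1).

A grammar is LL(1) if for each non-terminal N with multiple productions, the predict sets of those productions are pairwise disjoint, where PREDICT(N → α) = (FIRST(α) \ {ε}) ∪ (FOLLOW(N) if α ⇒* ε).

Relevant sets:
  FOLLOW(D') = { $ }
  FOLLOW(C') = { $, '+' }
  FOLLOW(A') = { $, '+', '-' }

For D':
  PREDICT(D' → '+' C D') = { '+' }
  PREDICT(D' → ε) = { $ }
For C':
  PREDICT(C' → '-' A C') = { '-' }
  PREDICT(C' → ε) = { $, '+' }
For A':
  PREDICT(A' → ',' S A') = { ',' }
  PREDICT(A' → ε) = { $, '+', '-' }
For S:
  PREDICT(S → num) = { 'num' }
  PREDICT(S → n) = { 'n' }
  PREDICT(S → b) = { 'b' }
D, C, A have a single production, so nothing to check there.

All predict sets are disjoint. The grammar IS LL(1).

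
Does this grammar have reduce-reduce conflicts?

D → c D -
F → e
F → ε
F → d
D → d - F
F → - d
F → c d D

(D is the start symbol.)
A reduce-reduce conflict occurs when an LR(0) state has two complete items [A → α .] and [B → β .] — both call for a reduction, and with no lookahead the parser cannot choose between them.

Augment with D' → D and build the canonical LR(0) collection (I0 = CLOSURE({[D' → . D]}), then GOTO on every symbol after a dot until no new states appear). It has 15 states:
  I0: { [D → . c D -], [D → . d - F], [D' → . D] }  — shift
  I1: { [D' → D .] }  — accept
  I2: { [D → . c D -], [D → . d - F], [D → c . D -] }  — shift
  I3: { [D → d . - F] }  — shift
  I4: { [D → d - . F], [F → . - d], [F → . c d D], [F → . d], [F → . e], [F → .] }  — shift, reduce
  I5: { [F → - . d] }  — shift
  I6: { [D → d - F .] }  — reduce
  I7: { [F → c . d D] }  — shift
  I8: { [F → d .] }  — reduce
  I9: { [F → e .] }  — reduce
  I10: { [D → . c D -], [D → . d - F], [F → c d . D] }  — shift
  I11: { [F → c d D .] }  — reduce
  I12: { [F → - d .] }  — reduce
  I13: { [D → c D . -] }  — shift
  I14: { [D → c D - .] }  — reduce

No state contains more than one complete item.

Answer: No reduce-reduce conflicts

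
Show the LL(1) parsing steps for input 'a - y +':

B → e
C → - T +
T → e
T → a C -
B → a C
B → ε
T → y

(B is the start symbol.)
LL(1) parsing maintains a stack (initially the start symbol over $) and the input. At each step: if the stack top is a terminal, match it against the current input token; if it is a non-terminal N, replace it with the RHS of M[N, lookahead] (the unique production whose predict set contains the lookahead).

Stack is shown with the top on the left.

Stack    Input      Action
--------------------------
B $      a - y + $  output B → a C
a C $    a - y + $  match 'a'
C $      - y + $    output C → - T +
- T + $  - y + $    match '-'
T + $    y + $      output T → y
y + $    y + $      match 'y'
+ $      + $        match '+'
$        $          accept

The string is accepted.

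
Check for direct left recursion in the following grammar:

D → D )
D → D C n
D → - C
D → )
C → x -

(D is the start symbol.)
Yes, D is left-recursive

D → D ): LEFT RECURSIVE (starts with D)
D → D C n: LEFT RECURSIVE (starts with D)
D → - C: starts with '-'
D → ): starts with ')'
C → x -: starts with x

The grammar has direct left recursion on: D.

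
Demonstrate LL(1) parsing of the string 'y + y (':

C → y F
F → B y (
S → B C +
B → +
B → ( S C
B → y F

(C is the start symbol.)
LL(1) parsing maintains a stack (initially the start symbol over $) and the input. At each step: if the stack top is a terminal, match it against the current input token; if it is a non-terminal N, replace it with the RHS of M[N, lookahead] (the unique production whose predict set contains the lookahead).

Stack is shown with the top on the left.

Stack    Input      Action
--------------------------
C $      y + y ( $  output C → y F
y F $    y + y ( $  match 'y'
F $      + y ( $    output F → B y (
B y ( $  + y ( $    output B → +
+ y ( $  + y ( $    match '+'
y ( $    y ( $      match 'y'
( $      ( $        match '('
$        $          accept

The string is accepted.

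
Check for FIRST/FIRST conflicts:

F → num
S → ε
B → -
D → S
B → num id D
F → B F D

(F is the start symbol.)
Yes. F → num / F → B F D on { 'num' }

A FIRST/FIRST conflict occurs when two productions N → α and N → β for the same non-terminal have FIRST(α) ∩ FIRST(β) ≠ ∅ (with ε ∈ FIRST of a nullable right-hand side, so two nullable alternatives also conflict).

FIRST sets of the non-terminals at (or reachable through a nullable prefix from) the front of some alternative:
  FIRST(B) = { '-', 'num' }

Productions for F:
  F → num: FIRST = { 'num' }
  F → B F D: FIRST = { '-', 'num' }
Productions for B:
  B → -: FIRST = { '-' }
  B → num id D: FIRST = { 'num' }
S, D have only one production, so no FIRST/FIRST conflict is possible there.

Conflict for F: F → num and F → B F D
  Overlap: { 'num' }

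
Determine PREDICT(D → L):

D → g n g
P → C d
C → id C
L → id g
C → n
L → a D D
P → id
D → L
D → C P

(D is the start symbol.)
{ 'a', 'id' }

PREDICT(D → L) = (FIRST(RHS) \ {ε}) ∪ (FOLLOW(D) if ε ∈ FIRST(RHS), i.e. RHS ⇒* ε)
FIRST(L) = { 'a', 'id' }
FIRST(L) = { 'a', 'id' }
ε ∉ FIRST(L), so FOLLOW(D) is not added.
PREDICT(D → L) = { 'a', 'id' }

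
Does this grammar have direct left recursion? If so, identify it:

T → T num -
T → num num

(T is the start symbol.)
Direct left recursion occurs when N → N α for some non-terminal N (the right-hand side begins with the left-hand side itself).

T → T num -: LEFT RECURSIVE (starts with T)
T → num num: starts with num

The grammar has direct left recursion on: T.

Answer: Yes, T is left-recursive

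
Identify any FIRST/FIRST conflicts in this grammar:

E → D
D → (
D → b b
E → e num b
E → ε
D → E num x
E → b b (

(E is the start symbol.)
A FIRST/FIRST conflict occurs when two productions N → α and N → β for the same non-terminal have FIRST(α) ∩ FIRST(β) ≠ ∅ (with ε ∈ FIRST of a nullable right-hand side, so two nullable alternatives also conflict).

FIRST sets of the non-terminals at (or reachable through a nullable prefix from) the front of some alternative:
  FIRST(D) = { '(', 'b', 'e', 'num' }
  FIRST(E) = { '(', 'b', 'e', 'num', ε }

Productions for E:
  E → D: FIRST = { '(', 'b', 'e', 'num' }
  E → e num b: FIRST = { 'e' }
  E → ε: FIRST = { ε }
  E → b b (: FIRST = { 'b' }
Productions for D:
  D → (: FIRST = { '(' }
  D → b b: FIRST = { 'b' }
  D → E num x: FIRST = { '(', 'b', 'e', 'num' }

Conflict for E: E → D and E → e num b
  Overlap: { 'e' }
Conflict for E: E → D and E → b b (
  Overlap: { 'b' }
Conflict for D: D → ( and D → E num x
  Overlap: { '(' }
Conflict for D: D → b b and D → E num x
  Overlap: { 'b' }

Answer: Yes. E → D / E → e num b on { 'e' }; E → D / E → b b '(' on { 'b' }; D → '(' / D → E num x on { '(' }; D → b b / D → E num x on { 'b' }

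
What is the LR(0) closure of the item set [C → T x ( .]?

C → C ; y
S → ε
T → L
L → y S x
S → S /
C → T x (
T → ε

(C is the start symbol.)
To compute CLOSURE, for each item [A → α.Bβ] where B is a non-terminal, add [B → .γ] for all productions B → γ; repeat for the newly added items until nothing changes.

Start with: [C → T x ( .]
The dot is at the end, so nothing is added.

CLOSURE = { [C → T x ( .] }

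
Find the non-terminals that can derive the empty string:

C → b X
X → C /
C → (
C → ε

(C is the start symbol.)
A non-terminal is nullable if it can derive ε (the empty string): either it has an ε-production, or it has a production whose right-hand side consists entirely of nullable non-terminals.

ε-productions: C → ε
So C is immediately nullable.
No further non-terminal can be added: every production for the remaining non-terminals contains a terminal or a non-nullable non-terminal.
Nullable = { 'C' }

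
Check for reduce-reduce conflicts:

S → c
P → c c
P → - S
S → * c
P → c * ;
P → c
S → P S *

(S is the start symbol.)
Augment with S' → S and build the canonical LR(0) collection (I0 = CLOSURE({[S' → . S]}), then GOTO on every symbol after a dot until no new states appear). It has 13 states:
  I0: { [P → . - S], [P → . c * ;], [P → . c c], [P → . c], [S → . * c], [S → . P S *], [S → . c], [S' → . S] }  — shift
  I1: { [S → * . c] }  — shift
  I2: { [P → - . S], [P → . - S], [P → . c * ;], [P → . c c], [P → . c], [S → . * c], [S → . P S *], [S → . c] }  — shift
  I3: { [P → . - S], [P → . c * ;], [P → . c c], [P → . c], [S → . * c], [S → . P S *], [S → . c], [S → P . S *] }  — shift
  I4: { [S' → S .] }  — accept
  I5: { [P → c . * ;], [P → c . c], [P → c .], [S → c .] }  — shift, 2 reduces
  I6: { [P → c * . ;] }  — shift
  I7: { [P → c c .] }  — reduce
  I8: { [P → c * ; .] }  — reduce
  I9: { [S → P S . *] }  — shift
  I10: { [S → P S * .] }  — reduce
  I11: { [P → - S .] }  — reduce
  I12: { [S → * c .] }  — reduce

I5 contains complete items [P → c .], [S → c .] — reduce-reduce conflict.

Answer: Yes — I5: [P → c .] vs [S → c .]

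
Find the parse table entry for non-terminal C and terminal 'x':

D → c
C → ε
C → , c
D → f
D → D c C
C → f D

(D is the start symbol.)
Empty (error entry)

To find M[C, 'x'], we find productions for C where 'x' is in the predict set (PREDICT(N → α) = (FIRST(α) \ {ε}) ∪ (FOLLOW(N) if α ⇒* ε)).

Relevant sets:
  FOLLOW(C) = { $, 'c' }

C → ε: PREDICT = { $, 'c' }
C → , c: PREDICT = { ',' }
C → f D: PREDICT = { 'f' }

M[C, 'x'] is empty (no production applies)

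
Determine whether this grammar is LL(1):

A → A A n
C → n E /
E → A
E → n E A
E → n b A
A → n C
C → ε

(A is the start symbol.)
No. Predict set conflict for A: { 'n' }

A grammar is LL(1) if for each non-terminal N with multiple productions, the predict sets of those productions are pairwise disjoint, where PREDICT(N → α) = (FIRST(α) \ {ε}) ∪ (FOLLOW(N) if α ⇒* ε).

Relevant sets:
  FIRST(A) = { 'n' }
  FOLLOW(C) = { $, '/', 'n' }

For A:
  PREDICT(A → A A n) = { 'n' }
  PREDICT(A → n C) = { 'n' }
For C:
  PREDICT(C → n E '/') = { 'n' }
  PREDICT(C → ε) = { $, '/', 'n' }
For E:
  PREDICT(E → A) = { 'n' }
  PREDICT(E → n E A) = { 'n' }
  PREDICT(E → n b A) = { 'n' }

Conflict found: Predict set conflict for A: { 'n' }
The grammar is NOT LL(1).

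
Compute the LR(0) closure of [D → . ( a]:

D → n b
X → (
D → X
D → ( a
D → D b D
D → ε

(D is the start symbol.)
To compute CLOSURE, for each item [A → α.Bβ] where B is a non-terminal, add [B → .γ] for all productions B → γ; repeat for the newly added items until nothing changes.

Start with: [D → . ( a]
The dot precedes the terminal '(', so nothing is added.

CLOSURE = { [D → . ( a] }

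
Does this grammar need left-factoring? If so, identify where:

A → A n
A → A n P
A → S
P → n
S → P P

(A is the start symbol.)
Yes, A has productions with common prefix 'A n'

Left-factoring is needed when two productions for the same non-terminal
share a common prefix on the right-hand side.

Productions for A:
  A → A n
  A → A n P
  A → S

Found common prefix 'A n' in productions for A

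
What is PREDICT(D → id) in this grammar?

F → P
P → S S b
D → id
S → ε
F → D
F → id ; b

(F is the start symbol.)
{ 'id' }

PREDICT(D → id) = (FIRST(RHS) \ {ε}) ∪ (FOLLOW(D) if ε ∈ FIRST(RHS), i.e. RHS ⇒* ε)
FIRST(id) = { 'id' }
ε ∉ FIRST(id), so FOLLOW(D) is not added.
PREDICT(D → id) = { 'id' }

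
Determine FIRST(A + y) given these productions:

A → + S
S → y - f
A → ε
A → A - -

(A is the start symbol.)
{ '+', '-' }

FIRST sets of the non-terminals involved (from the grammar, by fixed-point iteration):
  FIRST(A) = { '+', '-', ε }

To compute FIRST(A + y), process the symbols left to right:
Symbol A is a non-terminal. Add FIRST(A) \ {ε} = { '+', '-' }
A is nullable (ε ∈ FIRST(A)), continue to the next symbol.
Symbol + is a terminal. Add '+' and stop.
FIRST(A + y) = { '+', '-' }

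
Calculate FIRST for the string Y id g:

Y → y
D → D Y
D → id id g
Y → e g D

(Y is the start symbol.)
{ 'e', 'y' }

FIRST sets of the non-terminals involved (from the grammar, by fixed-point iteration):
  FIRST(Y) = { 'e', 'y' }

To compute FIRST(Y id g), process the symbols left to right:
Symbol Y is a non-terminal. Add FIRST(Y) \ {ε} = { 'e', 'y' }
Y is not nullable (ε ∉ FIRST(Y)), so stop here.
FIRST(Y id g) = { 'e', 'y' }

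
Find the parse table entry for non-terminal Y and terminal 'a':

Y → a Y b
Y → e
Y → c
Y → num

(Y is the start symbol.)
Y → a Y b

To find M[Y, 'a'], we find productions for Y where 'a' is in the predict set (PREDICT(N → α) = (FIRST(α) \ {ε}) ∪ (FOLLOW(N) if α ⇒* ε)).

Y → a Y b: PREDICT = { 'a' }
  'a' is in predict set, so this production goes in M[Y, 'a']
Y → e: PREDICT = { 'e' }
Y → c: PREDICT = { 'c' }
Y → num: PREDICT = { 'num' }

M[Y, 'a'] = Y → a Y b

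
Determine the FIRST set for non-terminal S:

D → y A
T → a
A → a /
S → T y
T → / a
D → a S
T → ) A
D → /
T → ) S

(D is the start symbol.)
{ ')', '/', 'a' }

To compute FIRST(S), examine every production with S on the left-hand side, reading each right-hand side left to right until a non-nullable symbol is reached.

FIRST sets of the other non-terminals involved (by the same procedure, iterated to a fixed point):
  FIRST(T) = { ')', '/', 'a' }

From S → T y:
  - T is a non-terminal: add FIRST(T) \ {ε} = { ')', '/', 'a' }
    T is not nullable, so stop

Collecting: FIRST(S) = { ')', '/', 'a' }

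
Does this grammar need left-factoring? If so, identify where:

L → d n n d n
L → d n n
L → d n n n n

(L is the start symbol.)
Left-factoring is needed when two productions for the same non-terminal
share a common prefix on the right-hand side.

Productions for L:
  L → d n n d n
  L → d n n
  L → d n n n n

Found common prefix 'd n n' in productions for L

Answer: Yes, L has productions with common prefix 'd n n'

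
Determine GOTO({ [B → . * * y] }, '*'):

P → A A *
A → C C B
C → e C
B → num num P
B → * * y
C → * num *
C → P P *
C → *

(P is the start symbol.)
{ [B → * . * y] }

GOTO(I, '*') = CLOSURE({ [A → αX.β] : [A → α.Xβ] ∈ I, X = '*' })

Items with dot before '*', with the dot advanced:
  [B → . * * y] → [B → * . * y]
Closure adds nothing (no advanced item has the dot before a non-terminal).

GOTO = { [B → * . * y] }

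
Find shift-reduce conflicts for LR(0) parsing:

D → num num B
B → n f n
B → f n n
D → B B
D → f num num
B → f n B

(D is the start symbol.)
Augment with D' → D and build the canonical LR(0) collection (I0 = CLOSURE({[D' → . D]}), then GOTO on every symbol after a dot until no new states appear). It has 17 states:
  I0: { [B → . f n B], [B → . f n n], [B → . n f n], [D → . B B], [D → . f num num], [D → . num num B], [D' → . D] }  — shift
  I1: { [B → . f n B], [B → . f n n], [B → . n f n], [D → B . B] }  — shift
  I2: { [D' → D .] }  — accept
  I3: { [B → f . n B], [B → f . n n], [D → f . num num] }  — shift
  I4: { [B → n . f n] }  — shift
  I5: { [D → num . num B] }  — shift
  I6: { [B → . f n B], [B → . f n n], [B → . n f n], [D → num num . B] }  — shift
  I7: { [D → num num B .] }  — reduce
  I8: { [B → f . n B], [B → f . n n] }  — shift
  I9: { [B → . f n B], [B → . f n n], [B → . n f n], [B → f n . B], [B → f n . n] }  — shift
  I10: { [B → f n B .] }  — reduce
  I11: { [B → f n n .], [B → n . f n] }  — shift, reduce
  I12: { [B → n f . n] }  — shift
  I13: { [B → n f n .] }  — reduce
  I14: { [D → f num . num] }  — shift
  I15: { [D → f num num .] }  — reduce
  I16: { [D → B B .] }  — reduce

I11 contains reduce item [B → f n n .] and shift item [B → n . f n] — shift-reduce conflict.

Answer: Yes — I11: [B → f n n .] vs [B → n . f n]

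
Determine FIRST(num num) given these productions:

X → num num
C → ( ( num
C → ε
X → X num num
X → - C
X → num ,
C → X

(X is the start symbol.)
{ 'num' }

To compute FIRST(num num), process the symbols left to right:
Symbol num is a terminal. Add 'num' and stop.
FIRST(num num) = { 'num' }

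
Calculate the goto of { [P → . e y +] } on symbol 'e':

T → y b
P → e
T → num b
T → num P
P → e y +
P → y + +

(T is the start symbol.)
{ [P → e . y +] }

GOTO(I, 'e') = CLOSURE({ [A → αX.β] : [A → α.Xβ] ∈ I, X = 'e' })

Items with dot before 'e', with the dot advanced:
  [P → . e y +] → [P → e . y +]
Closure adds nothing (no advanced item has the dot before a non-terminal).

GOTO = { [P → e . y +] }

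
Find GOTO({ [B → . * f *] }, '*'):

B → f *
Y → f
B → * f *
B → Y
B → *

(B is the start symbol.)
GOTO(I, '*') = CLOSURE({ [A → αX.β] : [A → α.Xβ] ∈ I, X = '*' })

Items with dot before '*', with the dot advanced:
  [B → . * f *] → [B → * . f *]
Closure adds nothing (no advanced item has the dot before a non-terminal).

GOTO = { [B → * . f *] }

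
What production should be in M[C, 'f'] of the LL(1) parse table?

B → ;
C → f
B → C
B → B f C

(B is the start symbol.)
To find M[C, 'f'], we find productions for C where 'f' is in the predict set (PREDICT(N → α) = (FIRST(α) \ {ε}) ∪ (FOLLOW(N) if α ⇒* ε)).

C → f: PREDICT = { 'f' }
  'f' is in predict set, so this production goes in M[C, 'f']

M[C, 'f'] = C → f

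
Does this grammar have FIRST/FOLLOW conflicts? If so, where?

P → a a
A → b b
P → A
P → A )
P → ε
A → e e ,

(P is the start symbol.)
No FIRST/FOLLOW conflicts.

Nullable non-terminals: P.
FIRST sets used below: FIRST(A) = { 'b', 'e' }

P: nullable alternative(s) P → ε; FOLLOW(P) = { $ }
  P → a a: FIRST \ {ε} = { 'a' } — disjoint from FOLLOW(P)
  P → A: FIRST \ {ε} = { 'b', 'e' } — disjoint from FOLLOW(P)
  P → A ): FIRST \ {ε} = { 'b', 'e' } — disjoint from FOLLOW(P)
  P → ε: FIRST \ {ε} = { } — this is the only nullable alternative, skip

A has no nullable alternative, so no FIRST/FOLLOW check is needed there.

No FIRST/FOLLOW conflicts found.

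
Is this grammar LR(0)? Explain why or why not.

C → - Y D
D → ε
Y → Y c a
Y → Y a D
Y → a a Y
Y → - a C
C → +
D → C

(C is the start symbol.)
No. Shift-reduce conflict between [D → .] and [C → . +]

A grammar is LR(0) if no state in the canonical LR(0) collection has:
  - both a shift item (dot before a terminal) and a complete item (shift-reduce conflict), or
  - two or more complete items (reduce-reduce conflict; the accept item [C' → C .] counts as a complete item here).

Augment with C' → C and build the canonical LR(0) collection (I0 = CLOSURE({[C' → . C]}), then GOTO on every symbol after a dot until no new states appear). It has 17 states:
  I0: { [C → . +], [C → . - Y D], [C' → . C] }  — shift
  I1: { [C → + .] }  — reduce
  I2: { [C → - . Y D], [Y → . - a C], [Y → . Y a D], [Y → . Y c a], [Y → . a a Y] }  — shift
  I3: { [C' → C .] }  — accept
  I4: { [Y → - . a C] }  — shift
  I5: { [C → - Y . D], [C → . +], [C → . - Y D], [D → . C], [D → .], [Y → Y . a D], [Y → Y . c a] }  — shift, reduce
  I6: { [Y → a . a Y] }  — shift
  I7: { [Y → . - a C], [Y → . Y a D], [Y → . Y c a], [Y → . a a Y], [Y → a a . Y] }  — shift
  I8: { [Y → Y . a D], [Y → Y . c a], [Y → a a Y .] }  — shift, reduce
  I9: { [C → . +], [C → . - Y D], [D → . C], [D → .], [Y → Y a . D] }  — shift, reduce
  I10: { [Y → Y c . a] }  — shift
  I11: { [Y → Y c a .] }  — reduce
  I12: { [D → C .] }  — reduce
  I13: { [Y → Y a D .] }  — reduce
  I14: { [C → - Y D .] }  — reduce
  I15: { [C → . +], [C → . - Y D], [Y → - a . C] }  — shift
  I16: { [Y → - a C .] }  — reduce

Conflict in state I5:
  Shift-reduce conflict between [D → .] and [C → . +]
So the grammar is NOT LR(0).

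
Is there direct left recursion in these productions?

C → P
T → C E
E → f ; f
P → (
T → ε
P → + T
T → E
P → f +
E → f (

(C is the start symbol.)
No direct left recursion

C → P: starts with P
T → C E: starts with C
E → f ; f: starts with f
P → (: starts with '('
T → ε: starts with ε
P → + T: starts with '+'
T → E: starts with E
P → f +: starts with f
E → f (: starts with f

No direct left recursion found.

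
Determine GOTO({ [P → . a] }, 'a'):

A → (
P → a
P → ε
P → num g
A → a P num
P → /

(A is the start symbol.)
{ [P → a .] }

GOTO(I, 'a') = CLOSURE({ [A → αX.β] : [A → α.Xβ] ∈ I, X = 'a' })

Items with dot before 'a', with the dot advanced:
  [P → . a] → [P → a .]
Closure adds nothing (no advanced item has the dot before a non-terminal).

GOTO = { [P → a .] }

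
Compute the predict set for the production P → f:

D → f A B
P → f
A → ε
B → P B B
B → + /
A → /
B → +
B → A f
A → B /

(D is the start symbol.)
PREDICT(P → f) = (FIRST(RHS) \ {ε}) ∪ (FOLLOW(P) if ε ∈ FIRST(RHS), i.e. RHS ⇒* ε)
FIRST(f) = { 'f' }
ε ∉ FIRST(f), so FOLLOW(P) is not added.
PREDICT(P → f) = { 'f' }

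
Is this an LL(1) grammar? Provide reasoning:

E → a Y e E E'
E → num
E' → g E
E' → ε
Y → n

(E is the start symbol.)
No. Predict set conflict for E': { 'g' }

A grammar is LL(1) if for each non-terminal N with multiple productions, the predict sets of those productions are pairwise disjoint, where PREDICT(N → α) = (FIRST(α) \ {ε}) ∪ (FOLLOW(N) if α ⇒* ε).

Relevant sets:
  FOLLOW(E') = { $, 'g' }

For E:
  PREDICT(E → a Y e E E') = { 'a' }
  PREDICT(E → num) = { 'num' }
For E':
  PREDICT(E' → g E) = { 'g' }
  PREDICT(E' → ε) = { $, 'g' }
Y has a single production, so nothing to check there.

Conflict found: Predict set conflict for E': { 'g' }
The grammar is NOT LL(1).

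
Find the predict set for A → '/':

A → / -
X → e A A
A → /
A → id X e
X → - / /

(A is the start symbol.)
PREDICT(A → '/') = (FIRST(RHS) \ {ε}) ∪ (FOLLOW(A) if ε ∈ FIRST(RHS), i.e. RHS ⇒* ε)
FIRST('/') = { '/' }
ε ∉ FIRST('/'), so FOLLOW(A) is not added.
PREDICT(A → '/') = { '/' }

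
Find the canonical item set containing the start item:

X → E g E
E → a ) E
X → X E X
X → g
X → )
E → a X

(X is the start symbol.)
First, augment the grammar with X' → X
I₀ = CLOSURE({ [X' → . X] }):
  [X' → . X] has the dot before X: add [X → . E g E], [X → . X E X], [X → . g], [X → . )]
  [X → . E g E] has the dot before E: add [E → . a ) E], [E → . a X]
No further items can be added.

I₀ = { [E → . a ) E], [E → . a X], [X → . )], [X → . E g E], [X → . X E X], [X → . g], [X' → . X] }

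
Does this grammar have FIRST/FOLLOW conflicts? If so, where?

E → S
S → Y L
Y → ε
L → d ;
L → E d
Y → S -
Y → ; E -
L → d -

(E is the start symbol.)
Yes. Y → S '-' with FOLLOW(Y) on { ';', 'd' }; Y → ';' E '-' with FOLLOW(Y) on { ';' }

Nullable non-terminals: Y.
FIRST sets used below: FIRST(S) = { ';', 'd' }

Y: nullable alternative(s) Y → ε; FOLLOW(Y) = { ';', 'd' }
  Y → ε: FIRST \ {ε} = { } — this is the only nullable alternative, skip
  Y → S -: FIRST \ {ε} = { ';', 'd' } — overlaps FOLLOW(Y) on { ';', 'd' }: CONFLICT
  Y → ; E -: FIRST \ {ε} = { ';' } — overlaps FOLLOW(Y) on { ';' }: CONFLICT

E, L, S have no nullable alternative, so no FIRST/FOLLOW check is needed there.

So the grammar has 2 FIRST/FOLLOW conflicts (marked CONFLICT above).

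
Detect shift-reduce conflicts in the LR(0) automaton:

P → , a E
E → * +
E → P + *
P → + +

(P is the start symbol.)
A shift-reduce conflict occurs when an LR(0) state has both:
  - a complete (reduce) item [A → α .] (dot at the end), and
  - a shift item [B → β . c γ] (dot before a terminal).

Augment with P' → P and build the canonical LR(0) collection (I0 = CLOSURE({[P' → . P]}), then GOTO on every symbol after a dot until no new states appear). It has 12 states:
  I0: { [P → . + +], [P → . , a E], [P' → . P] }  — shift
  I1: { [P → + . +] }  — shift
  I2: { [P → , . a E] }  — shift
  I3: { [P' → P .] }  — accept
  I4: { [E → . * +], [E → . P + *], [P → , a . E], [P → . + +], [P → . , a E] }  — shift
  I5: { [E → * . +] }  — shift
  I6: { [P → , a E .] }  — reduce
  I7: { [E → P . + *] }  — shift
  I8: { [E → P + . *] }  — shift
  I9: { [E → P + * .] }  — reduce
  I10: { [E → * + .] }  — reduce
  I11: { [P → + + .] }  — reduce

No state contains both a complete item and a shift item.

Answer: No shift-reduce conflicts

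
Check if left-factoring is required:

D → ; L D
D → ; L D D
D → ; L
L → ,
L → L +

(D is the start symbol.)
Yes, D has productions with common prefix '; L'

Left-factoring is needed when two productions for the same non-terminal
share a common prefix on the right-hand side.

Productions for D:
  D → ; L D
  D → ; L D D
  D → ; L
Productions for L:
  L → ,
  L → L +

Found common prefix '; L' in productions for D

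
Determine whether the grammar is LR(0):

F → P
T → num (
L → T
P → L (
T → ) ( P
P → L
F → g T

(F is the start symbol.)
No. Shift-reduce conflict between [P → L .] and [P → L . (]

Augment with F' → F and build the canonical LR(0) collection (I0 = CLOSURE({[F' → . F]}), then GOTO on every symbol after a dot until no new states appear). It has 13 states:
  I0: { [F → . P], [F → . g T], [F' → . F], [L → . T], [P → . L (], [P → . L], [T → . ) ( P], [T → . num (] }  — shift
  I1: { [T → ) . ( P] }  — shift
  I2: { [F' → F .] }  — accept
  I3: { [P → L . (], [P → L .] }  — shift, reduce
  I4: { [F → P .] }  — reduce
  I5: { [L → T .] }  — reduce
  I6: { [F → g . T], [T → . ) ( P], [T → . num (] }  — shift
  I7: { [T → num . (] }  — shift
  I8: { [T → num ( .] }  — reduce
  I9: { [F → g T .] }  — reduce
  I10: { [P → L ( .] }  — reduce
  I11: { [L → . T], [P → . L (], [P → . L], [T → ) ( . P], [T → . ) ( P], [T → . num (] }  — shift
  I12: { [T → ) ( P .] }  — reduce

Conflict in state I3:
  Shift-reduce conflict between [P → L .] and [P → L . (]
So the grammar is NOT LR(0).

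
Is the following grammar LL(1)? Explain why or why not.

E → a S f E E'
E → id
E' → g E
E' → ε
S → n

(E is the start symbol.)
Relevant sets:
  FOLLOW(E') = { $, 'g' }

For E:
  PREDICT(E → a S f E E') = { 'a' }
  PREDICT(E → id) = { 'id' }
For E':
  PREDICT(E' → g E) = { 'g' }
  PREDICT(E' → ε) = { $, 'g' }
S has a single production, so nothing to check there.

Conflict found: Predict set conflict for E': { 'g' }
The grammar is NOT LL(1).

Answer: No. Predict set conflict for E': { 'g' }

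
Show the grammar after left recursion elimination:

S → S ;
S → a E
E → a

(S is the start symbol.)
S is directly left-recursive. The standard transformation for
  A → A α₁ | ... | A α_m | β₁ | ... | β_n
is
  A  → β₁ A' | ... | β_n A'
  A' → α₁ A' | ... | α_m A' | ε

S → a E becomes S → a E S'
S → S ; becomes S' → ; S'
Add S' → ε

Productions for other non-terminals are unchanged:
  E → a

Resulting grammar:
S → a E S'
S' → ; S'
S' → ε
E → a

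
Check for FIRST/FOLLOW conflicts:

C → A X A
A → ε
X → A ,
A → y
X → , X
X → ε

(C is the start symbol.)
Yes. A → y with FOLLOW(A) on { 'y' }; X → A ',' with FOLLOW(X) on { 'y' }

Nullable non-terminals: A, C, X.
FIRST sets used below: FIRST(A) = { 'y', ε }

A: nullable alternative(s) A → ε; FOLLOW(A) = { $, ',', 'y' }
  A → ε: FIRST \ {ε} = { } — this is the only nullable alternative, skip
  A → y: FIRST \ {ε} = { 'y' } — overlaps FOLLOW(A) on { 'y' }: CONFLICT
C has a nullable alternative but only one production, so nothing to check.

X: nullable alternative(s) X → ε; FOLLOW(X) = { $, 'y' }
  X → A ,: FIRST \ {ε} = { ',', 'y' } — overlaps FOLLOW(X) on { 'y' }: CONFLICT
  X → , X: FIRST \ {ε} = { ',' } — disjoint from FOLLOW(X)
  X → ε: FIRST \ {ε} = { } — this is the only nullable alternative, skip

So the grammar has 2 FIRST/FOLLOW conflicts (marked CONFLICT above).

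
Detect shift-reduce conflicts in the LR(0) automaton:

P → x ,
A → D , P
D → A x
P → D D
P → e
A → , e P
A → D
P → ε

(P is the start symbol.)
Yes — I0: [P → .] vs [A → . , e P]; I3: [A → D .] vs [A → . , e P]; I8: [P → .] vs [A → . , e P]; I9: [A → D .] vs [A → D . , P]; I10: [P → .] vs [A → . , e P]; I12: [P → .] vs [A → . , e P]; I15: [P → .] vs [A → . , e P]

A shift-reduce conflict occurs when an LR(0) state has both:
  - a complete (reduce) item [A → α .] (dot at the end), and
  - a shift item [B → β . c γ] (dot before a terminal).

Augment with P' → P and build the canonical LR(0) collection (I0 = CLOSURE({[P' → . P]}), then GOTO on every symbol after a dot until no new states appear). It has 16 states:
  I0: { [A → . , e P], [A → . D , P], [A → . D], [D → . A x], [P → . D D], [P → . e], [P → . x ,], [P → .], [P' → . P] }  — shift, reduce
  I1: { [A → , . e P] }  — shift
  I2: { [D → A . x] }  — shift
  I3: { [A → . , e P], [A → . D , P], [A → . D], [A → D . , P], [A → D .], [D → . A x], [P → D . D] }  — shift, reduce
  I4: { [P' → P .] }  — accept
  I5: { [P → e .] }  — reduce
  I6: { [P → x . ,] }  — shift
  I7: { [P → x , .] }  — reduce
  I8: { [A → , . e P], [A → . , e P], [A → . D , P], [A → . D], [A → D , . P], [D → . A x], [P → . D D], [P → . e], [P → . x ,], [P → .] }  — shift, reduce
  I9: { [A → D . , P], [A → D .], [P → D D .] }  — shift, 2 reduces
  I10: { [A → . , e P], [A → . D , P], [A → . D], [A → D , . P], [D → . A x], [P → . D D], [P → . e], [P → . x ,], [P → .] }  — shift, reduce
  I11: { [A → D , P .] }  — reduce
  I12: { [A → , e . P], [A → . , e P], [A → . D , P], [A → . D], [D → . A x], [P → . D D], [P → . e], [P → . x ,], [P → .], [P → e .] }  — shift, 2 reduces
  I13: { [A → , e P .] }  — reduce
  I14: { [D → A x .] }  — reduce
  I15: { [A → , e . P], [A → . , e P], [A → . D , P], [A → . D], [D → . A x], [P → . D D], [P → . e], [P → . x ,], [P → .] }  — shift, reduce

I0 contains reduce item [P → .] and shift items [A → . , e P], [P → . e], [P → . x ,] — shift-reduce conflict.
I3 contains reduce item [A → D .] and shift items [A → . , e P], [A → D . , P] — shift-reduce conflict.
I8 contains reduce item [P → .] and shift items [A → . , e P], [A → , . e P], [P → . e], [P → . x ,] — shift-reduce conflict.
I9 contains reduce items [A → D .], [P → D D .] and shift item [A → D . , P] — shift-reduce conflict.
I10 contains reduce item [P → .] and shift items [A → . , e P], [P → . e], [P → . x ,] — shift-reduce conflict.
I12 contains reduce items [P → .], [P → e .] and shift items [A → . , e P], [P → . e], [P → . x ,] — shift-reduce conflict.
I15 contains reduce item [P → .] and shift items [A → . , e P], [P → . e], [P → . x ,] — shift-reduce conflict.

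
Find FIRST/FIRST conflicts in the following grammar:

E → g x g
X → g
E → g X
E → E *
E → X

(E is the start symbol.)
Yes. E → g x g / E → g X on { 'g' }; E → g x g / E → E '*' on { 'g' }; E → g x g / E → X on { 'g' }; E → g X / E → E '*' on { 'g' }; E → g X / E → X on { 'g' }; E → E '*' / E → X on { 'g' }

FIRST sets of the non-terminals at (or reachable through a nullable prefix from) the front of some alternative:
  FIRST(E) = { 'g' }
  FIRST(X) = { 'g' }

Productions for E:
  E → g x g: FIRST = { 'g' }
  E → g X: FIRST = { 'g' }
  E → E *: FIRST = { 'g' }
  E → X: FIRST = { 'g' }
X has only one production, so no FIRST/FIRST conflict is possible there.

Conflict for E: E → g x g and E → g X
  Overlap: { 'g' }
Conflict for E: E → g x g and E → E *
  Overlap: { 'g' }
Conflict for E: E → g x g and E → X
  Overlap: { 'g' }
Conflict for E: E → g X and E → E *
  Overlap: { 'g' }
Conflict for E: E → g X and E → X
  Overlap: { 'g' }
Conflict for E: E → E * and E → X
  Overlap: { 'g' }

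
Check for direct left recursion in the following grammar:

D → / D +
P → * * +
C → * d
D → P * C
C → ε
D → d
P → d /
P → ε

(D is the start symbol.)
D → / D +: starts with '/'
P → * * +: starts with '*'
C → * d: starts with '*'
D → P * C: starts with P
C → ε: starts with ε
D → d: starts with d
P → d /: starts with d
P → ε: starts with ε

No direct left recursion found.

Answer: No direct left recursion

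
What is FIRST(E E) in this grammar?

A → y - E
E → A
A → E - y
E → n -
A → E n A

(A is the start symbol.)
FIRST sets of the non-terminals involved (from the grammar, by fixed-point iteration):
  FIRST(E) = { 'n', 'y' }

To compute FIRST(E E), process the symbols left to right:
Symbol E is a non-terminal. Add FIRST(E) \ {ε} = { 'n', 'y' }
E is not nullable (ε ∉ FIRST(E)), so stop here.
FIRST(E E) = { 'n', 'y' }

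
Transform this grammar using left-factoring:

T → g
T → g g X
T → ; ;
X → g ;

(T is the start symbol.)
T → g T'
T' → ε
T' → g X
T → ; ;
X → g ;

Left-factoring transforms A → αβ₁ | αβ₂ into A → αA' and A' → β₁ | β₂
(α is the longest common prefix among the alternatives). Repeat until
no nonterminal has two alternatives with a common prefix.

Round 1: T has alternatives sharing prefix 'g'. Introduce T': T → g T'
  Add: T' → ε
  Add: T' → g X

No remaining common prefixes — done.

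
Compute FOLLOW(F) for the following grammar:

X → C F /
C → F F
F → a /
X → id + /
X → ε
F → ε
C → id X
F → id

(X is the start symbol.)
{ '/', 'a', 'id' }

To compute FOLLOW(F), find every occurrence of F on a right-hand side N → α F β: add FIRST(β) \ {ε}, and if β is empty or nullable also add FOLLOW(N). Iterate to a fixed point.

In X → C F /: F is followed by '/', add FIRST('/') \ {ε} = { '/' }
In C → F F: F is followed by F, add FIRST(F) \ {ε} = { 'a', 'id' }
  F is nullable, so also add FOLLOW(C)
In C → F F: F is at the end, add FOLLOW(C)

The FOLLOW sets referred to above (computed the same way, to a fixed point):
  FOLLOW(C) = { '/', 'a', 'id' }

Taking the union: FOLLOW(F) = { '/', 'a', 'id' }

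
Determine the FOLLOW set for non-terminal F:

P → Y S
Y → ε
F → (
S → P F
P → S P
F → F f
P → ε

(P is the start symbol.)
To compute FOLLOW(F), find every occurrence of F on a right-hand side N → α F β: add FIRST(β) \ {ε}, and if β is empty or nullable also add FOLLOW(N). Iterate to a fixed point.

In S → P F: F is at the end, add FOLLOW(S)
In F → F f: F is followed by f, add FIRST(f) \ {ε} = { 'f' }

The FOLLOW sets referred to above (computed the same way, to a fixed point):
  FOLLOW(S) = { $, '(' }

Taking the union: FOLLOW(F) = { $, '(', 'f' }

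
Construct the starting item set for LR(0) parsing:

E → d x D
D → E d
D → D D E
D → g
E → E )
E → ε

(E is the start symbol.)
First, augment the grammar with E' → E
I₀ = CLOSURE({ [E' → . E] }):
  [E' → . E] has the dot before E: add [E → . d x D], [E → . E )], [E → .]
No further items can be added.

I₀ = { [E → . E )], [E → . d x D], [E → .], [E' → . E] }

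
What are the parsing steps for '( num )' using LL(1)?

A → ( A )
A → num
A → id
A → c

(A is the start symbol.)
Stack is shown with the top on the left.

Stack    Input      Action
--------------------------
A $      ( num ) $  output A → ( A )
( A ) $  ( num ) $  match '('
A ) $    num ) $    output A → num
num ) $  num ) $    match 'num'
) $      ) $        match ')'
$        $          accept

The string is accepted.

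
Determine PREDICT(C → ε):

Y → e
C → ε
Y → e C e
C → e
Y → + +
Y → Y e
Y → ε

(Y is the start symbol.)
{ 'e' }

PREDICT(C → ε) = (FIRST(RHS) \ {ε}) ∪ (FOLLOW(C) if ε ∈ FIRST(RHS), i.e. RHS ⇒* ε)
The right-hand side is ε (FIRST(ε) = { ε }), so the predict set is FOLLOW(C) = { 'e' }
PREDICT(C → ε) = { 'e' }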